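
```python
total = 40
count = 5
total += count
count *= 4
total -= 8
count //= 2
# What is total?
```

Trace (tracking total):
total = 40  # -> total = 40
count = 5  # -> count = 5
total += count  # -> total = 45
count *= 4  # -> count = 20
total -= 8  # -> total = 37
count //= 2  # -> count = 10

Answer: 37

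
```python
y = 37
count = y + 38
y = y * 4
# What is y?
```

Trace (tracking y):
y = 37  # -> y = 37
count = y + 38  # -> count = 75
y = y * 4  # -> y = 148

Answer: 148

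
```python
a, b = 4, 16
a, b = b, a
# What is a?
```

Answer: 16

Derivation:
Trace (tracking a):
a, b = (4, 16)  # -> a = 4, b = 16
a, b = (b, a)  # -> a = 16, b = 4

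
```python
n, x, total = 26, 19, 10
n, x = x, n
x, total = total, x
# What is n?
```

Trace (tracking n):
n, x, total = (26, 19, 10)  # -> n = 26, x = 19, total = 10
n, x = (x, n)  # -> n = 19, x = 26
x, total = (total, x)  # -> x = 10, total = 26

Answer: 19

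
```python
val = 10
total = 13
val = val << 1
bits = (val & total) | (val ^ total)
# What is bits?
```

Answer: 29

Derivation:
Trace (tracking bits):
val = 10  # -> val = 10
total = 13  # -> total = 13
val = val << 1  # -> val = 20
bits = val & total | val ^ total  # -> bits = 29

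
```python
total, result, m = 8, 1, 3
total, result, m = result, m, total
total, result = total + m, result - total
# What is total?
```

Trace (tracking total):
total, result, m = (8, 1, 3)  # -> total = 8, result = 1, m = 3
total, result, m = (result, m, total)  # -> total = 1, result = 3, m = 8
total, result = (total + m, result - total)  # -> total = 9, result = 2

Answer: 9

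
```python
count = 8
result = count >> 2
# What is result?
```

Trace (tracking result):
count = 8  # -> count = 8
result = count >> 2  # -> result = 2

Answer: 2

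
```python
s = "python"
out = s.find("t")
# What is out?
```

Answer: 2

Derivation:
Trace (tracking out):
s = 'python'  # -> s = 'python'
out = s.find('t')  # -> out = 2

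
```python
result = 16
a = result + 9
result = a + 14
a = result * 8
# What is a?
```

Answer: 312

Derivation:
Trace (tracking a):
result = 16  # -> result = 16
a = result + 9  # -> a = 25
result = a + 14  # -> result = 39
a = result * 8  # -> a = 312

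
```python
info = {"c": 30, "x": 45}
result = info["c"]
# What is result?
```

Trace (tracking result):
info = {'c': 30, 'x': 45}  # -> info = {'c': 30, 'x': 45}
result = info['c']  # -> result = 30

Answer: 30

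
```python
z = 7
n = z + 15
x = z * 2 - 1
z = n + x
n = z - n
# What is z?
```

Trace (tracking z):
z = 7  # -> z = 7
n = z + 15  # -> n = 22
x = z * 2 - 1  # -> x = 13
z = n + x  # -> z = 35
n = z - n  # -> n = 13

Answer: 35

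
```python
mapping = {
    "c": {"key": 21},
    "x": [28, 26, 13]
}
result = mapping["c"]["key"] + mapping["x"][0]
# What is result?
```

Trace (tracking result):
mapping = {'c': {'key': 21}, 'x': [28, 26, 13]}  # -> mapping = {'c': {'key': 21}, 'x': [28, 26, 13]}
result = mapping['c']['key'] + mapping['x'][0]  # -> result = 49

Answer: 49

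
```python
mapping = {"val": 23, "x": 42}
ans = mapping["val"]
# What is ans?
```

Trace (tracking ans):
mapping = {'val': 23, 'x': 42}  # -> mapping = {'val': 23, 'x': 42}
ans = mapping['val']  # -> ans = 23

Answer: 23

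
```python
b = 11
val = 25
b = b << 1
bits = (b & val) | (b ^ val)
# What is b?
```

Answer: 22

Derivation:
Trace (tracking b):
b = 11  # -> b = 11
val = 25  # -> val = 25
b = b << 1  # -> b = 22
bits = b & val | b ^ val  # -> bits = 31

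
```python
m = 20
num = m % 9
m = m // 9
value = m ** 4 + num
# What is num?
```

Answer: 2

Derivation:
Trace (tracking num):
m = 20  # -> m = 20
num = m % 9  # -> num = 2
m = m // 9  # -> m = 2
value = m ** 4 + num  # -> value = 18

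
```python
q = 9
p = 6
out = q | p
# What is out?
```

Trace (tracking out):
q = 9  # -> q = 9
p = 6  # -> p = 6
out = q | p  # -> out = 15

Answer: 15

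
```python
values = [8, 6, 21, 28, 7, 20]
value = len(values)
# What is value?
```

Answer: 6

Derivation:
Trace (tracking value):
values = [8, 6, 21, 28, 7, 20]  # -> values = [8, 6, 21, 28, 7, 20]
value = len(values)  # -> value = 6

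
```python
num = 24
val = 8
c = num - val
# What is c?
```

Trace (tracking c):
num = 24  # -> num = 24
val = 8  # -> val = 8
c = num - val  # -> c = 16

Answer: 16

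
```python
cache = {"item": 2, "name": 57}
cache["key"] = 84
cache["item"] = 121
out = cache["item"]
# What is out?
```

Answer: 121

Derivation:
Trace (tracking out):
cache = {'item': 2, 'name': 57}  # -> cache = {'item': 2, 'name': 57}
cache['key'] = 84  # -> cache = {'item': 2, 'name': 57, 'key': 84}
cache['item'] = 121  # -> cache = {'item': 121, 'name': 57, 'key': 84}
out = cache['item']  # -> out = 121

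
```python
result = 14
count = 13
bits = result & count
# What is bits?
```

Answer: 12

Derivation:
Trace (tracking bits):
result = 14  # -> result = 14
count = 13  # -> count = 13
bits = result & count  # -> bits = 12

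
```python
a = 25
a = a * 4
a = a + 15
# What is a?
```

Trace (tracking a):
a = 25  # -> a = 25
a = a * 4  # -> a = 100
a = a + 15  # -> a = 115

Answer: 115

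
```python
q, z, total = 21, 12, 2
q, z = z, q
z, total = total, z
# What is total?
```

Trace (tracking total):
q, z, total = (21, 12, 2)  # -> q = 21, z = 12, total = 2
q, z = (z, q)  # -> q = 12, z = 21
z, total = (total, z)  # -> z = 2, total = 21

Answer: 21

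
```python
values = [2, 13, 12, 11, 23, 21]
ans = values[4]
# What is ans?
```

Answer: 23

Derivation:
Trace (tracking ans):
values = [2, 13, 12, 11, 23, 21]  # -> values = [2, 13, 12, 11, 23, 21]
ans = values[4]  # -> ans = 23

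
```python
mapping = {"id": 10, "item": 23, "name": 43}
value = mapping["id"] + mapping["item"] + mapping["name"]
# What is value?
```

Trace (tracking value):
mapping = {'id': 10, 'item': 23, 'name': 43}  # -> mapping = {'id': 10, 'item': 23, 'name': 43}
value = mapping['id'] + mapping['item'] + mapping['name']  # -> value = 76

Answer: 76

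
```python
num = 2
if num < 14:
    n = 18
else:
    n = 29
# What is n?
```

Answer: 18

Derivation:
Trace (tracking n):
num = 2  # -> num = 2
if num < 14:  # condition is True
    n = 18  # -> n = 18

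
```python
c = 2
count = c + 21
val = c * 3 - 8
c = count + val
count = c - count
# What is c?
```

Answer: 21

Derivation:
Trace (tracking c):
c = 2  # -> c = 2
count = c + 21  # -> count = 23
val = c * 3 - 8  # -> val = -2
c = count + val  # -> c = 21
count = c - count  # -> count = -2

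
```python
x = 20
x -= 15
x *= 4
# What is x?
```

Trace (tracking x):
x = 20  # -> x = 20
x -= 15  # -> x = 5
x *= 4  # -> x = 20

Answer: 20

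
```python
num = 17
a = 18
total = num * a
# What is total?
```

Trace (tracking total):
num = 17  # -> num = 17
a = 18  # -> a = 18
total = num * a  # -> total = 306

Answer: 306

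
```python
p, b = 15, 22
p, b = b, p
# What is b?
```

Trace (tracking b):
p, b = (15, 22)  # -> p = 15, b = 22
p, b = (b, p)  # -> p = 22, b = 15

Answer: 15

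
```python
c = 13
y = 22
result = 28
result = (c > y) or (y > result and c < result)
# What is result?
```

Trace (tracking result):
c = 13  # -> c = 13
y = 22  # -> y = 22
result = 28  # -> result = 28
result = c > y or (y > result and c < result)  # -> result = False

Answer: False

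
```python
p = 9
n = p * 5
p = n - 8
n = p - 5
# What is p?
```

Answer: 37

Derivation:
Trace (tracking p):
p = 9  # -> p = 9
n = p * 5  # -> n = 45
p = n - 8  # -> p = 37
n = p - 5  # -> n = 32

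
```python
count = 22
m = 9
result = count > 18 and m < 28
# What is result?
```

Answer: True

Derivation:
Trace (tracking result):
count = 22  # -> count = 22
m = 9  # -> m = 9
result = count > 18 and m < 28  # -> result = True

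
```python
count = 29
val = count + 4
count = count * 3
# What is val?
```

Trace (tracking val):
count = 29  # -> count = 29
val = count + 4  # -> val = 33
count = count * 3  # -> count = 87

Answer: 33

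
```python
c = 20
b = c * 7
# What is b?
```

Trace (tracking b):
c = 20  # -> c = 20
b = c * 7  # -> b = 140

Answer: 140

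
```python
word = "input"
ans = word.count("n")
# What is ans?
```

Trace (tracking ans):
word = 'input'  # -> word = 'input'
ans = word.count('n')  # -> ans = 1

Answer: 1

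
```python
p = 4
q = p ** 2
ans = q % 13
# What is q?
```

Trace (tracking q):
p = 4  # -> p = 4
q = p ** 2  # -> q = 16
ans = q % 13  # -> ans = 3

Answer: 16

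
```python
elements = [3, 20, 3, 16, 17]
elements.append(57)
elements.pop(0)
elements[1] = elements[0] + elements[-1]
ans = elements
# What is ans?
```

Trace (tracking ans):
elements = [3, 20, 3, 16, 17]  # -> elements = [3, 20, 3, 16, 17]
elements.append(57)  # -> elements = [3, 20, 3, 16, 17, 57]
elements.pop(0)  # -> elements = [20, 3, 16, 17, 57]
elements[1] = elements[0] + elements[-1]  # -> elements = [20, 77, 16, 17, 57]
ans = elements  # -> ans = [20, 77, 16, 17, 57]

Answer: [20, 77, 16, 17, 57]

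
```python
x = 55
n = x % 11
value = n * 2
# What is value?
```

Answer: 0

Derivation:
Trace (tracking value):
x = 55  # -> x = 55
n = x % 11  # -> n = 0
value = n * 2  # -> value = 0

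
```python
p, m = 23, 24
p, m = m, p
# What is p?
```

Answer: 24

Derivation:
Trace (tracking p):
p, m = (23, 24)  # -> p = 23, m = 24
p, m = (m, p)  # -> p = 24, m = 23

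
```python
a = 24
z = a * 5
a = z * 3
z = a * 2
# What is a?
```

Answer: 360

Derivation:
Trace (tracking a):
a = 24  # -> a = 24
z = a * 5  # -> z = 120
a = z * 3  # -> a = 360
z = a * 2  # -> z = 720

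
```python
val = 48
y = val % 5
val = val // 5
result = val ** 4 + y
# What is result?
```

Answer: 6564

Derivation:
Trace (tracking result):
val = 48  # -> val = 48
y = val % 5  # -> y = 3
val = val // 5  # -> val = 9
result = val ** 4 + y  # -> result = 6564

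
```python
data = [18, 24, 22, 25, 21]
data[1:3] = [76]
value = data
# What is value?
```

Trace (tracking value):
data = [18, 24, 22, 25, 21]  # -> data = [18, 24, 22, 25, 21]
data[1:3] = [76]  # -> data = [18, 76, 25, 21]
value = data  # -> value = [18, 76, 25, 21]

Answer: [18, 76, 25, 21]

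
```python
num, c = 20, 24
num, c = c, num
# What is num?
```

Trace (tracking num):
num, c = (20, 24)  # -> num = 20, c = 24
num, c = (c, num)  # -> num = 24, c = 20

Answer: 24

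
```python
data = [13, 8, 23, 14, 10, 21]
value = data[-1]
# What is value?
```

Answer: 21

Derivation:
Trace (tracking value):
data = [13, 8, 23, 14, 10, 21]  # -> data = [13, 8, 23, 14, 10, 21]
value = data[-1]  # -> value = 21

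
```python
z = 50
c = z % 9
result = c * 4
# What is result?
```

Trace (tracking result):
z = 50  # -> z = 50
c = z % 9  # -> c = 5
result = c * 4  # -> result = 20

Answer: 20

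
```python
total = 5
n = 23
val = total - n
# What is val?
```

Trace (tracking val):
total = 5  # -> total = 5
n = 23  # -> n = 23
val = total - n  # -> val = -18

Answer: -18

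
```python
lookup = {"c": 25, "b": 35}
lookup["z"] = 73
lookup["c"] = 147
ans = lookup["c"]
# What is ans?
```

Answer: 147

Derivation:
Trace (tracking ans):
lookup = {'c': 25, 'b': 35}  # -> lookup = {'c': 25, 'b': 35}
lookup['z'] = 73  # -> lookup = {'c': 25, 'b': 35, 'z': 73}
lookup['c'] = 147  # -> lookup = {'c': 147, 'b': 35, 'z': 73}
ans = lookup['c']  # -> ans = 147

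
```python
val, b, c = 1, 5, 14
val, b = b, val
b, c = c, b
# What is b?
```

Answer: 14

Derivation:
Trace (tracking b):
val, b, c = (1, 5, 14)  # -> val = 1, b = 5, c = 14
val, b = (b, val)  # -> val = 5, b = 1
b, c = (c, b)  # -> b = 14, c = 1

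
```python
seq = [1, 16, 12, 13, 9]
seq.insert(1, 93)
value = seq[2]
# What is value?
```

Answer: 16

Derivation:
Trace (tracking value):
seq = [1, 16, 12, 13, 9]  # -> seq = [1, 16, 12, 13, 9]
seq.insert(1, 93)  # -> seq = [1, 93, 16, 12, 13, 9]
value = seq[2]  # -> value = 16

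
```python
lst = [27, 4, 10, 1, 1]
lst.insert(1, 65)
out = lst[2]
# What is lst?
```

Answer: [27, 65, 4, 10, 1, 1]

Derivation:
Trace (tracking lst):
lst = [27, 4, 10, 1, 1]  # -> lst = [27, 4, 10, 1, 1]
lst.insert(1, 65)  # -> lst = [27, 65, 4, 10, 1, 1]
out = lst[2]  # -> out = 4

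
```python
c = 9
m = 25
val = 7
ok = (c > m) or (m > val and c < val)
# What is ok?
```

Trace (tracking ok):
c = 9  # -> c = 9
m = 25  # -> m = 25
val = 7  # -> val = 7
ok = c > m or (m > val and c < val)  # -> ok = False

Answer: False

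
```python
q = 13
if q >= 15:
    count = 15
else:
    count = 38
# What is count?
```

Trace (tracking count):
q = 13  # -> q = 13
if q >= 15:  # condition is False
else:
    count = 38  # -> count = 38

Answer: 38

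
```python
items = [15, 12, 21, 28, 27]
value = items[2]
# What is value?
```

Trace (tracking value):
items = [15, 12, 21, 28, 27]  # -> items = [15, 12, 21, 28, 27]
value = items[2]  # -> value = 21

Answer: 21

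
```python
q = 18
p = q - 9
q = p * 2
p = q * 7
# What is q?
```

Answer: 18

Derivation:
Trace (tracking q):
q = 18  # -> q = 18
p = q - 9  # -> p = 9
q = p * 2  # -> q = 18
p = q * 7  # -> p = 126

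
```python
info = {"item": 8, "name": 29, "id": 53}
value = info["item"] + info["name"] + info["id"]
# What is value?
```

Trace (tracking value):
info = {'item': 8, 'name': 29, 'id': 53}  # -> info = {'item': 8, 'name': 29, 'id': 53}
value = info['item'] + info['name'] + info['id']  # -> value = 90

Answer: 90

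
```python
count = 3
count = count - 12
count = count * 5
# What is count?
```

Answer: -45

Derivation:
Trace (tracking count):
count = 3  # -> count = 3
count = count - 12  # -> count = -9
count = count * 5  # -> count = -45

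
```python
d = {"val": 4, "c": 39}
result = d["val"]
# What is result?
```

Answer: 4

Derivation:
Trace (tracking result):
d = {'val': 4, 'c': 39}  # -> d = {'val': 4, 'c': 39}
result = d['val']  # -> result = 4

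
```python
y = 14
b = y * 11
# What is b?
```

Trace (tracking b):
y = 14  # -> y = 14
b = y * 11  # -> b = 154

Answer: 154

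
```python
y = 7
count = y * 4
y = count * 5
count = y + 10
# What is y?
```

Answer: 140

Derivation:
Trace (tracking y):
y = 7  # -> y = 7
count = y * 4  # -> count = 28
y = count * 5  # -> y = 140
count = y + 10  # -> count = 150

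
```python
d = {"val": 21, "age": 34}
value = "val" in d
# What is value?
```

Answer: True

Derivation:
Trace (tracking value):
d = {'val': 21, 'age': 34}  # -> d = {'val': 21, 'age': 34}
value = 'val' in d  # -> value = True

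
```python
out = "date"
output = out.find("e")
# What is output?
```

Trace (tracking output):
out = 'date'  # -> out = 'date'
output = out.find('e')  # -> output = 3

Answer: 3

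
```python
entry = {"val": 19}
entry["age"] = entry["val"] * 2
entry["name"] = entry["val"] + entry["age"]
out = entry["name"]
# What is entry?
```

Answer: {'val': 19, 'age': 38, 'name': 57}

Derivation:
Trace (tracking entry):
entry = {'val': 19}  # -> entry = {'val': 19}
entry['age'] = entry['val'] * 2  # -> entry = {'val': 19, 'age': 38}
entry['name'] = entry['val'] + entry['age']  # -> entry = {'val': 19, 'age': 38, 'name': 57}
out = entry['name']  # -> out = 57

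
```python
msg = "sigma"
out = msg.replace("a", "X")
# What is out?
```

Trace (tracking out):
msg = 'sigma'  # -> msg = 'sigma'
out = msg.replace('a', 'X')  # -> out = 'sigmX'

Answer: 'sigmX'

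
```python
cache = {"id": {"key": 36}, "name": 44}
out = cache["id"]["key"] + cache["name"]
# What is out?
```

Trace (tracking out):
cache = {'id': {'key': 36}, 'name': 44}  # -> cache = {'id': {'key': 36}, 'name': 44}
out = cache['id']['key'] + cache['name']  # -> out = 80

Answer: 80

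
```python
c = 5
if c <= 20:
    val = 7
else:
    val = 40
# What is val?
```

Trace (tracking val):
c = 5  # -> c = 5
if c <= 20:  # condition is True
    val = 7  # -> val = 7

Answer: 7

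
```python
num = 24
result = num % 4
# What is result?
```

Answer: 0

Derivation:
Trace (tracking result):
num = 24  # -> num = 24
result = num % 4  # -> result = 0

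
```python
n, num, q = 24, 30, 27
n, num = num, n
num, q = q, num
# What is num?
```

Answer: 27

Derivation:
Trace (tracking num):
n, num, q = (24, 30, 27)  # -> n = 24, num = 30, q = 27
n, num = (num, n)  # -> n = 30, num = 24
num, q = (q, num)  # -> num = 27, q = 24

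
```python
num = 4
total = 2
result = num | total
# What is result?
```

Answer: 6

Derivation:
Trace (tracking result):
num = 4  # -> num = 4
total = 2  # -> total = 2
result = num | total  # -> result = 6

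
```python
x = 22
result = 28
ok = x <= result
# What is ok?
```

Answer: True

Derivation:
Trace (tracking ok):
x = 22  # -> x = 22
result = 28  # -> result = 28
ok = x <= result  # -> ok = True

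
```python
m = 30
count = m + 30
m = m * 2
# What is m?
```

Trace (tracking m):
m = 30  # -> m = 30
count = m + 30  # -> count = 60
m = m * 2  # -> m = 60

Answer: 60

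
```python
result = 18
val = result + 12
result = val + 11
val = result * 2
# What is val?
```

Trace (tracking val):
result = 18  # -> result = 18
val = result + 12  # -> val = 30
result = val + 11  # -> result = 41
val = result * 2  # -> val = 82

Answer: 82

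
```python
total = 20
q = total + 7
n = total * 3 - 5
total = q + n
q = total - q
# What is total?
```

Answer: 82

Derivation:
Trace (tracking total):
total = 20  # -> total = 20
q = total + 7  # -> q = 27
n = total * 3 - 5  # -> n = 55
total = q + n  # -> total = 82
q = total - q  # -> q = 55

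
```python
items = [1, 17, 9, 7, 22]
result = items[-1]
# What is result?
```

Trace (tracking result):
items = [1, 17, 9, 7, 22]  # -> items = [1, 17, 9, 7, 22]
result = items[-1]  # -> result = 22

Answer: 22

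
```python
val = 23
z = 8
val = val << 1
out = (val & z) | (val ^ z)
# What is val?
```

Trace (tracking val):
val = 23  # -> val = 23
z = 8  # -> z = 8
val = val << 1  # -> val = 46
out = val & z | val ^ z  # -> out = 46

Answer: 46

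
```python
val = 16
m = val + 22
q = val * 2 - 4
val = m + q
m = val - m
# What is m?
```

Trace (tracking m):
val = 16  # -> val = 16
m = val + 22  # -> m = 38
q = val * 2 - 4  # -> q = 28
val = m + q  # -> val = 66
m = val - m  # -> m = 28

Answer: 28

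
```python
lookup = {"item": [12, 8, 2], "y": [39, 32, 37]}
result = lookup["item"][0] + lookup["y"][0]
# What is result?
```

Answer: 51

Derivation:
Trace (tracking result):
lookup = {'item': [12, 8, 2], 'y': [39, 32, 37]}  # -> lookup = {'item': [12, 8, 2], 'y': [39, 32, 37]}
result = lookup['item'][0] + lookup['y'][0]  # -> result = 51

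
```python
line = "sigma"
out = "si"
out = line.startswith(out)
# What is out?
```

Answer: True

Derivation:
Trace (tracking out):
line = 'sigma'  # -> line = 'sigma'
out = 'si'  # -> out = 'si'
out = line.startswith(out)  # -> out = True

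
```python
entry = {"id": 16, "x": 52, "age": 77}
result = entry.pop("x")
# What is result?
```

Answer: 52

Derivation:
Trace (tracking result):
entry = {'id': 16, 'x': 52, 'age': 77}  # -> entry = {'id': 16, 'x': 52, 'age': 77}
result = entry.pop('x')  # -> result = 52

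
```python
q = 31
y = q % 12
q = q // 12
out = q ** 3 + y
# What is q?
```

Answer: 2

Derivation:
Trace (tracking q):
q = 31  # -> q = 31
y = q % 12  # -> y = 7
q = q // 12  # -> q = 2
out = q ** 3 + y  # -> out = 15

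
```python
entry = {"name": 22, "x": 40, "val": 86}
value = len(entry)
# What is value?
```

Answer: 3

Derivation:
Trace (tracking value):
entry = {'name': 22, 'x': 40, 'val': 86}  # -> entry = {'name': 22, 'x': 40, 'val': 86}
value = len(entry)  # -> value = 3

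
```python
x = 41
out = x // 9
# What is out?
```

Trace (tracking out):
x = 41  # -> x = 41
out = x // 9  # -> out = 4

Answer: 4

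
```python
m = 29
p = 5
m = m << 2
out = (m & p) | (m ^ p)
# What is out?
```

Trace (tracking out):
m = 29  # -> m = 29
p = 5  # -> p = 5
m = m << 2  # -> m = 116
out = m & p | m ^ p  # -> out = 117

Answer: 117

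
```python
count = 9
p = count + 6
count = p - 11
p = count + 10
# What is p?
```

Trace (tracking p):
count = 9  # -> count = 9
p = count + 6  # -> p = 15
count = p - 11  # -> count = 4
p = count + 10  # -> p = 14

Answer: 14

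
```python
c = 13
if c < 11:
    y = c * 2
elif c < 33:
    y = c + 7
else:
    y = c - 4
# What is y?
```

Answer: 20

Derivation:
Trace (tracking y):
c = 13  # -> c = 13
if c < 11:  # condition is False
elif c < 33:  # condition is True
    y = c + 7  # -> y = 20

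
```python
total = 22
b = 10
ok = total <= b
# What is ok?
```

Trace (tracking ok):
total = 22  # -> total = 22
b = 10  # -> b = 10
ok = total <= b  # -> ok = False

Answer: False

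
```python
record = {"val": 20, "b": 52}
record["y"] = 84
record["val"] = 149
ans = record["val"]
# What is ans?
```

Trace (tracking ans):
record = {'val': 20, 'b': 52}  # -> record = {'val': 20, 'b': 52}
record['y'] = 84  # -> record = {'val': 20, 'b': 52, 'y': 84}
record['val'] = 149  # -> record = {'val': 149, 'b': 52, 'y': 84}
ans = record['val']  # -> ans = 149

Answer: 149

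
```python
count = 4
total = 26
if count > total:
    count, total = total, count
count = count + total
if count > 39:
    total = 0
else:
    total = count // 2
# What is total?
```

Trace (tracking total):
count = 4  # -> count = 4
total = 26  # -> total = 26
if count > total:  # condition is False
count = count + total  # -> count = 30
if count > 39:  # condition is False
else:
    total = count // 2  # -> total = 15

Answer: 15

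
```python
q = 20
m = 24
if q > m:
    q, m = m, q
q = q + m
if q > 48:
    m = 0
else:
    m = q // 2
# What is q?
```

Trace (tracking q):
q = 20  # -> q = 20
m = 24  # -> m = 24
if q > m:  # condition is False
q = q + m  # -> q = 44
if q > 48:  # condition is False
else:
    m = q // 2  # -> m = 22

Answer: 44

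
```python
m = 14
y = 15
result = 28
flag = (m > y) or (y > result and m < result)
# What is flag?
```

Answer: False

Derivation:
Trace (tracking flag):
m = 14  # -> m = 14
y = 15  # -> y = 15
result = 28  # -> result = 28
flag = m > y or (y > result and m < result)  # -> flag = False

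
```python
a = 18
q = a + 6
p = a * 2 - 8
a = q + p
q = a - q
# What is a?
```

Answer: 52

Derivation:
Trace (tracking a):
a = 18  # -> a = 18
q = a + 6  # -> q = 24
p = a * 2 - 8  # -> p = 28
a = q + p  # -> a = 52
q = a - q  # -> q = 28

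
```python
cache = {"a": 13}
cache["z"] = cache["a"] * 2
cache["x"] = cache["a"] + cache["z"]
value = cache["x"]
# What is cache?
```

Answer: {'a': 13, 'z': 26, 'x': 39}

Derivation:
Trace (tracking cache):
cache = {'a': 13}  # -> cache = {'a': 13}
cache['z'] = cache['a'] * 2  # -> cache = {'a': 13, 'z': 26}
cache['x'] = cache['a'] + cache['z']  # -> cache = {'a': 13, 'z': 26, 'x': 39}
value = cache['x']  # -> value = 39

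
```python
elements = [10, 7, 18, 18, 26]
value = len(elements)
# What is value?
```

Answer: 5

Derivation:
Trace (tracking value):
elements = [10, 7, 18, 18, 26]  # -> elements = [10, 7, 18, 18, 26]
value = len(elements)  # -> value = 5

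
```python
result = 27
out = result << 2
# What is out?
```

Trace (tracking out):
result = 27  # -> result = 27
out = result << 2  # -> out = 108

Answer: 108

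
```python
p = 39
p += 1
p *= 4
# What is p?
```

Answer: 160

Derivation:
Trace (tracking p):
p = 39  # -> p = 39
p += 1  # -> p = 40
p *= 4  # -> p = 160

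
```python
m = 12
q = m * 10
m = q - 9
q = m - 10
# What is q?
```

Trace (tracking q):
m = 12  # -> m = 12
q = m * 10  # -> q = 120
m = q - 9  # -> m = 111
q = m - 10  # -> q = 101

Answer: 101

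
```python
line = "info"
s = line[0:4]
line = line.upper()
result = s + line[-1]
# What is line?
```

Answer: 'INFO'

Derivation:
Trace (tracking line):
line = 'info'  # -> line = 'info'
s = line[0:4]  # -> s = 'info'
line = line.upper()  # -> line = 'INFO'
result = s + line[-1]  # -> result = 'infoO'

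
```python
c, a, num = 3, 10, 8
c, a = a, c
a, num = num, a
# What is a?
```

Answer: 8

Derivation:
Trace (tracking a):
c, a, num = (3, 10, 8)  # -> c = 3, a = 10, num = 8
c, a = (a, c)  # -> c = 10, a = 3
a, num = (num, a)  # -> a = 8, num = 3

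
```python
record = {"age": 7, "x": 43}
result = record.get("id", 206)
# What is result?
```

Answer: 206

Derivation:
Trace (tracking result):
record = {'age': 7, 'x': 43}  # -> record = {'age': 7, 'x': 43}
result = record.get('id', 206)  # -> result = 206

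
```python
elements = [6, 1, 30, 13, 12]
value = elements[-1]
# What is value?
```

Answer: 12

Derivation:
Trace (tracking value):
elements = [6, 1, 30, 13, 12]  # -> elements = [6, 1, 30, 13, 12]
value = elements[-1]  # -> value = 12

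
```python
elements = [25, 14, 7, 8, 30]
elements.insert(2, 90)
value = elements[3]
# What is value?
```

Answer: 7

Derivation:
Trace (tracking value):
elements = [25, 14, 7, 8, 30]  # -> elements = [25, 14, 7, 8, 30]
elements.insert(2, 90)  # -> elements = [25, 14, 90, 7, 8, 30]
value = elements[3]  # -> value = 7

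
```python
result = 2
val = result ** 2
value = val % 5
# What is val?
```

Answer: 4

Derivation:
Trace (tracking val):
result = 2  # -> result = 2
val = result ** 2  # -> val = 4
value = val % 5  # -> value = 4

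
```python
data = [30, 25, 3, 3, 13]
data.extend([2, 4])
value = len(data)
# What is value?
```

Trace (tracking value):
data = [30, 25, 3, 3, 13]  # -> data = [30, 25, 3, 3, 13]
data.extend([2, 4])  # -> data = [30, 25, 3, 3, 13, 2, 4]
value = len(data)  # -> value = 7

Answer: 7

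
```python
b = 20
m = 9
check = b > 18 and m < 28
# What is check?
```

Trace (tracking check):
b = 20  # -> b = 20
m = 9  # -> m = 9
check = b > 18 and m < 28  # -> check = True

Answer: True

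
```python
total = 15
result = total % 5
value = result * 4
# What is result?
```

Trace (tracking result):
total = 15  # -> total = 15
result = total % 5  # -> result = 0
value = result * 4  # -> value = 0

Answer: 0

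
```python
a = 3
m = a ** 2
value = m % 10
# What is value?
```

Trace (tracking value):
a = 3  # -> a = 3
m = a ** 2  # -> m = 9
value = m % 10  # -> value = 9

Answer: 9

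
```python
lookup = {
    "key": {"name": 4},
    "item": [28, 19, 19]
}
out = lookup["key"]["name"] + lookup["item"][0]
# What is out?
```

Trace (tracking out):
lookup = {'key': {'name': 4}, 'item': [28, 19, 19]}  # -> lookup = {'key': {'name': 4}, 'item': [28, 19, 19]}
out = lookup['key']['name'] + lookup['item'][0]  # -> out = 32

Answer: 32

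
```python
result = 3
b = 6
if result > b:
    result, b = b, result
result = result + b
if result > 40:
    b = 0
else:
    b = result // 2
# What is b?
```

Trace (tracking b):
result = 3  # -> result = 3
b = 6  # -> b = 6
if result > b:  # condition is False
result = result + b  # -> result = 9
if result > 40:  # condition is False
else:
    b = result // 2  # -> b = 4

Answer: 4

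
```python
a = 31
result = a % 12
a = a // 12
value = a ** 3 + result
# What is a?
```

Answer: 2

Derivation:
Trace (tracking a):
a = 31  # -> a = 31
result = a % 12  # -> result = 7
a = a // 12  # -> a = 2
value = a ** 3 + result  # -> value = 15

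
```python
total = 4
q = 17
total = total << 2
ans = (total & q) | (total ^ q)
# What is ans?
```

Answer: 17

Derivation:
Trace (tracking ans):
total = 4  # -> total = 4
q = 17  # -> q = 17
total = total << 2  # -> total = 16
ans = total & q | total ^ q  # -> ans = 17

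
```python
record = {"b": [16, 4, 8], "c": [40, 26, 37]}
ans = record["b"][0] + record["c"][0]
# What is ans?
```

Trace (tracking ans):
record = {'b': [16, 4, 8], 'c': [40, 26, 37]}  # -> record = {'b': [16, 4, 8], 'c': [40, 26, 37]}
ans = record['b'][0] + record['c'][0]  # -> ans = 56

Answer: 56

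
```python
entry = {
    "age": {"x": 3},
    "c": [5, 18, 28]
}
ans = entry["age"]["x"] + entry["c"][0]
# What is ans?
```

Trace (tracking ans):
entry = {'age': {'x': 3}, 'c': [5, 18, 28]}  # -> entry = {'age': {'x': 3}, 'c': [5, 18, 28]}
ans = entry['age']['x'] + entry['c'][0]  # -> ans = 8

Answer: 8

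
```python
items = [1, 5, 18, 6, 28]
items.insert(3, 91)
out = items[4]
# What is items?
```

Answer: [1, 5, 18, 91, 6, 28]

Derivation:
Trace (tracking items):
items = [1, 5, 18, 6, 28]  # -> items = [1, 5, 18, 6, 28]
items.insert(3, 91)  # -> items = [1, 5, 18, 91, 6, 28]
out = items[4]  # -> out = 6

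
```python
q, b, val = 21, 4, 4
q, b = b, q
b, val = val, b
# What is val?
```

Trace (tracking val):
q, b, val = (21, 4, 4)  # -> q = 21, b = 4, val = 4
q, b = (b, q)  # -> q = 4, b = 21
b, val = (val, b)  # -> b = 4, val = 21

Answer: 21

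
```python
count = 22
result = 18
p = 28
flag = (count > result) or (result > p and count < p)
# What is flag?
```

Trace (tracking flag):
count = 22  # -> count = 22
result = 18  # -> result = 18
p = 28  # -> p = 28
flag = count > result or (result > p and count < p)  # -> flag = True

Answer: True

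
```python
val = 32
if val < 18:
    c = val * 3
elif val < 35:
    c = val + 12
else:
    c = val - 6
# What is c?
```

Answer: 44

Derivation:
Trace (tracking c):
val = 32  # -> val = 32
if val < 18:  # condition is False
elif val < 35:  # condition is True
    c = val + 12  # -> c = 44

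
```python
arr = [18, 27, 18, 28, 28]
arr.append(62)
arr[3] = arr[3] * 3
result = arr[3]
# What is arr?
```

Answer: [18, 27, 18, 84, 28, 62]

Derivation:
Trace (tracking arr):
arr = [18, 27, 18, 28, 28]  # -> arr = [18, 27, 18, 28, 28]
arr.append(62)  # -> arr = [18, 27, 18, 28, 28, 62]
arr[3] = arr[3] * 3  # -> arr = [18, 27, 18, 84, 28, 62]
result = arr[3]  # -> result = 84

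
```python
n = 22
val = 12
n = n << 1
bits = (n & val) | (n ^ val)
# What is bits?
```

Trace (tracking bits):
n = 22  # -> n = 22
val = 12  # -> val = 12
n = n << 1  # -> n = 44
bits = n & val | n ^ val  # -> bits = 44

Answer: 44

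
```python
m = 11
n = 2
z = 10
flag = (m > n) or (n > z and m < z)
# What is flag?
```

Answer: True

Derivation:
Trace (tracking flag):
m = 11  # -> m = 11
n = 2  # -> n = 2
z = 10  # -> z = 10
flag = m > n or (n > z and m < z)  # -> flag = True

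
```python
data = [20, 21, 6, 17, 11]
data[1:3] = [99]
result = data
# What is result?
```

Answer: [20, 99, 17, 11]

Derivation:
Trace (tracking result):
data = [20, 21, 6, 17, 11]  # -> data = [20, 21, 6, 17, 11]
data[1:3] = [99]  # -> data = [20, 99, 17, 11]
result = data  # -> result = [20, 99, 17, 11]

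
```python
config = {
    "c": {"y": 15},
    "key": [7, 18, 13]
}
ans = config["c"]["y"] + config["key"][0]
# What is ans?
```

Answer: 22

Derivation:
Trace (tracking ans):
config = {'c': {'y': 15}, 'key': [7, 18, 13]}  # -> config = {'c': {'y': 15}, 'key': [7, 18, 13]}
ans = config['c']['y'] + config['key'][0]  # -> ans = 22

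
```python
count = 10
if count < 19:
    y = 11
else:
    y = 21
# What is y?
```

Trace (tracking y):
count = 10  # -> count = 10
if count < 19:  # condition is True
    y = 11  # -> y = 11

Answer: 11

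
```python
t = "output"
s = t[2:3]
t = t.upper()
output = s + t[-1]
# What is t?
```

Trace (tracking t):
t = 'output'  # -> t = 'output'
s = t[2:3]  # -> s = 't'
t = t.upper()  # -> t = 'OUTPUT'
output = s + t[-1]  # -> output = 'tT'

Answer: 'OUTPUT'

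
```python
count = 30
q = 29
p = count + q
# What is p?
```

Answer: 59

Derivation:
Trace (tracking p):
count = 30  # -> count = 30
q = 29  # -> q = 29
p = count + q  # -> p = 59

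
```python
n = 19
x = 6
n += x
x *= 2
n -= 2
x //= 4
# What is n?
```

Answer: 23

Derivation:
Trace (tracking n):
n = 19  # -> n = 19
x = 6  # -> x = 6
n += x  # -> n = 25
x *= 2  # -> x = 12
n -= 2  # -> n = 23
x //= 4  # -> x = 3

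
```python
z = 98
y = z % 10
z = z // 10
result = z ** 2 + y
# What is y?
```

Answer: 8

Derivation:
Trace (tracking y):
z = 98  # -> z = 98
y = z % 10  # -> y = 8
z = z // 10  # -> z = 9
result = z ** 2 + y  # -> result = 89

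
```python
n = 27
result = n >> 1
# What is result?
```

Trace (tracking result):
n = 27  # -> n = 27
result = n >> 1  # -> result = 13

Answer: 13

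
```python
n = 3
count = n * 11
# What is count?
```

Trace (tracking count):
n = 3  # -> n = 3
count = n * 11  # -> count = 33

Answer: 33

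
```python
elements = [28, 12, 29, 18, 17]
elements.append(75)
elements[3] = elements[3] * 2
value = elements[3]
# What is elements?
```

Answer: [28, 12, 29, 36, 17, 75]

Derivation:
Trace (tracking elements):
elements = [28, 12, 29, 18, 17]  # -> elements = [28, 12, 29, 18, 17]
elements.append(75)  # -> elements = [28, 12, 29, 18, 17, 75]
elements[3] = elements[3] * 2  # -> elements = [28, 12, 29, 36, 17, 75]
value = elements[3]  # -> value = 36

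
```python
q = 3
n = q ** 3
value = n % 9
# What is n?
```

Trace (tracking n):
q = 3  # -> q = 3
n = q ** 3  # -> n = 27
value = n % 9  # -> value = 0

Answer: 27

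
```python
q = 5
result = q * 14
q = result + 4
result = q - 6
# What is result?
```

Trace (tracking result):
q = 5  # -> q = 5
result = q * 14  # -> result = 70
q = result + 4  # -> q = 74
result = q - 6  # -> result = 68

Answer: 68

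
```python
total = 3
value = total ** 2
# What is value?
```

Trace (tracking value):
total = 3  # -> total = 3
value = total ** 2  # -> value = 9

Answer: 9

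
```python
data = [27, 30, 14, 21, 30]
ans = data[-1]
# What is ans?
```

Trace (tracking ans):
data = [27, 30, 14, 21, 30]  # -> data = [27, 30, 14, 21, 30]
ans = data[-1]  # -> ans = 30

Answer: 30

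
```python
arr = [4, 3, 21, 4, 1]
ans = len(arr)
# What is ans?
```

Answer: 5

Derivation:
Trace (tracking ans):
arr = [4, 3, 21, 4, 1]  # -> arr = [4, 3, 21, 4, 1]
ans = len(arr)  # -> ans = 5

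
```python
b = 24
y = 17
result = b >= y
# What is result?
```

Trace (tracking result):
b = 24  # -> b = 24
y = 17  # -> y = 17
result = b >= y  # -> result = True

Answer: True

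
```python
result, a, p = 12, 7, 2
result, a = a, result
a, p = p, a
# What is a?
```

Trace (tracking a):
result, a, p = (12, 7, 2)  # -> result = 12, a = 7, p = 2
result, a = (a, result)  # -> result = 7, a = 12
a, p = (p, a)  # -> a = 2, p = 12

Answer: 2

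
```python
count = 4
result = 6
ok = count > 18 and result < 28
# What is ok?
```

Answer: False

Derivation:
Trace (tracking ok):
count = 4  # -> count = 4
result = 6  # -> result = 6
ok = count > 18 and result < 28  # -> ok = False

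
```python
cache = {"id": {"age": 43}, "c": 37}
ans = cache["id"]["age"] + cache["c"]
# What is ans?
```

Trace (tracking ans):
cache = {'id': {'age': 43}, 'c': 37}  # -> cache = {'id': {'age': 43}, 'c': 37}
ans = cache['id']['age'] + cache['c']  # -> ans = 80

Answer: 80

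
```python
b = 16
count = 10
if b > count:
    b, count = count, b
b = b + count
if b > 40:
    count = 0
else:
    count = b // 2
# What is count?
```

Trace (tracking count):
b = 16  # -> b = 16
count = 10  # -> count = 10
if b > count:  # condition is True
    b, count = (count, b)  # -> b = 10, count = 16
b = b + count  # -> b = 26
if b > 40:  # condition is False
else:
    count = b // 2  # -> count = 13

Answer: 13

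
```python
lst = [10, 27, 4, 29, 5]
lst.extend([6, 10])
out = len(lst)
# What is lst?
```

Answer: [10, 27, 4, 29, 5, 6, 10]

Derivation:
Trace (tracking lst):
lst = [10, 27, 4, 29, 5]  # -> lst = [10, 27, 4, 29, 5]
lst.extend([6, 10])  # -> lst = [10, 27, 4, 29, 5, 6, 10]
out = len(lst)  # -> out = 7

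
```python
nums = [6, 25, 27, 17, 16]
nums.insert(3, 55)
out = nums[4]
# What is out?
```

Answer: 17

Derivation:
Trace (tracking out):
nums = [6, 25, 27, 17, 16]  # -> nums = [6, 25, 27, 17, 16]
nums.insert(3, 55)  # -> nums = [6, 25, 27, 55, 17, 16]
out = nums[4]  # -> out = 17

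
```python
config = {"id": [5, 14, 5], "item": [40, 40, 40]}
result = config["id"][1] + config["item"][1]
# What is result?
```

Answer: 54

Derivation:
Trace (tracking result):
config = {'id': [5, 14, 5], 'item': [40, 40, 40]}  # -> config = {'id': [5, 14, 5], 'item': [40, 40, 40]}
result = config['id'][1] + config['item'][1]  # -> result = 54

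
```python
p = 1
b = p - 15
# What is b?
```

Trace (tracking b):
p = 1  # -> p = 1
b = p - 15  # -> b = -14

Answer: -14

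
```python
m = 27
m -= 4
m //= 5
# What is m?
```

Trace (tracking m):
m = 27  # -> m = 27
m -= 4  # -> m = 23
m //= 5  # -> m = 4

Answer: 4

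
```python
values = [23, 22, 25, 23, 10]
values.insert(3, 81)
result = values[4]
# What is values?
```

Answer: [23, 22, 25, 81, 23, 10]

Derivation:
Trace (tracking values):
values = [23, 22, 25, 23, 10]  # -> values = [23, 22, 25, 23, 10]
values.insert(3, 81)  # -> values = [23, 22, 25, 81, 23, 10]
result = values[4]  # -> result = 23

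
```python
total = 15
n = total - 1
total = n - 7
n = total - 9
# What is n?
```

Answer: -2

Derivation:
Trace (tracking n):
total = 15  # -> total = 15
n = total - 1  # -> n = 14
total = n - 7  # -> total = 7
n = total - 9  # -> n = -2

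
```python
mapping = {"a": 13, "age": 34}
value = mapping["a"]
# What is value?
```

Trace (tracking value):
mapping = {'a': 13, 'age': 34}  # -> mapping = {'a': 13, 'age': 34}
value = mapping['a']  # -> value = 13

Answer: 13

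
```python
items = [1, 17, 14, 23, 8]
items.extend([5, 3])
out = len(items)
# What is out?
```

Trace (tracking out):
items = [1, 17, 14, 23, 8]  # -> items = [1, 17, 14, 23, 8]
items.extend([5, 3])  # -> items = [1, 17, 14, 23, 8, 5, 3]
out = len(items)  # -> out = 7

Answer: 7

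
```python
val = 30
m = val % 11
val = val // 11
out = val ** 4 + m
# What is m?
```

Answer: 8

Derivation:
Trace (tracking m):
val = 30  # -> val = 30
m = val % 11  # -> m = 8
val = val // 11  # -> val = 2
out = val ** 4 + m  # -> out = 24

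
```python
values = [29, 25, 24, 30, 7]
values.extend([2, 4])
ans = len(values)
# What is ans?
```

Trace (tracking ans):
values = [29, 25, 24, 30, 7]  # -> values = [29, 25, 24, 30, 7]
values.extend([2, 4])  # -> values = [29, 25, 24, 30, 7, 2, 4]
ans = len(values)  # -> ans = 7

Answer: 7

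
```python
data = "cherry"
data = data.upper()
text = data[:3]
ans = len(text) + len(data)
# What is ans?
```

Answer: 9

Derivation:
Trace (tracking ans):
data = 'cherry'  # -> data = 'cherry'
data = data.upper()  # -> data = 'CHERRY'
text = data[:3]  # -> text = 'CHE'
ans = len(text) + len(data)  # -> ans = 9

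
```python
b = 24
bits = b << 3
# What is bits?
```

Trace (tracking bits):
b = 24  # -> b = 24
bits = b << 3  # -> bits = 192

Answer: 192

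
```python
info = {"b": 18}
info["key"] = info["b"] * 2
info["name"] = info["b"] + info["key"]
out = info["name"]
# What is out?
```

Answer: 54

Derivation:
Trace (tracking out):
info = {'b': 18}  # -> info = {'b': 18}
info['key'] = info['b'] * 2  # -> info = {'b': 18, 'key': 36}
info['name'] = info['b'] + info['key']  # -> info = {'b': 18, 'key': 36, 'name': 54}
out = info['name']  # -> out = 54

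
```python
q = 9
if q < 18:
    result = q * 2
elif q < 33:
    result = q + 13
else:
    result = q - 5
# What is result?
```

Trace (tracking result):
q = 9  # -> q = 9
if q < 18:  # condition is True
    result = q * 2  # -> result = 18

Answer: 18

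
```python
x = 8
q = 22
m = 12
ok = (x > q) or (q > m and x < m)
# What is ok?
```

Answer: True

Derivation:
Trace (tracking ok):
x = 8  # -> x = 8
q = 22  # -> q = 22
m = 12  # -> m = 12
ok = x > q or (q > m and x < m)  # -> ok = True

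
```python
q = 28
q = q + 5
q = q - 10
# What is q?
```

Answer: 23

Derivation:
Trace (tracking q):
q = 28  # -> q = 28
q = q + 5  # -> q = 33
q = q - 10  # -> q = 23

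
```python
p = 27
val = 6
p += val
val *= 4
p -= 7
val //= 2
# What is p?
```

Trace (tracking p):
p = 27  # -> p = 27
val = 6  # -> val = 6
p += val  # -> p = 33
val *= 4  # -> val = 24
p -= 7  # -> p = 26
val //= 2  # -> val = 12

Answer: 26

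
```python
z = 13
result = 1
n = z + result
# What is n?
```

Answer: 14

Derivation:
Trace (tracking n):
z = 13  # -> z = 13
result = 1  # -> result = 1
n = z + result  # -> n = 14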